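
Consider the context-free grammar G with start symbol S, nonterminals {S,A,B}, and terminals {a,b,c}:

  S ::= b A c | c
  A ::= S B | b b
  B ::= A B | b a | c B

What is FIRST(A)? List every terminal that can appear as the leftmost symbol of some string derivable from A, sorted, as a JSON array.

Compute FIRST by fixpoint:
pass 1:
  A via A→b b: +{b}
  B via B→A B: +{b}
  B via B→c B: +{c}
  S via S→b A c: +{b}
  S via S→c: +{c}
  FIRST(S)={b,c}  FIRST(A)={b}  FIRST(B)={b,c}
pass 2:
  A via A→S B: +{c}
  FIRST(S)={b,c}  FIRST(A)={b,c}  FIRST(B)={b,c}
pass 3: — fixpoint
  FIRST(S)={b,c}  FIRST(A)={b,c}  FIRST(B)={b,c}

FIRST(A) = ["b", "c"]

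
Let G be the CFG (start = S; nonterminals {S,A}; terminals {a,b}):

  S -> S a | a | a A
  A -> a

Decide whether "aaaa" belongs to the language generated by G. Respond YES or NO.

Convert to CNF:
  S -> S T0 | T0 A | a
  A -> a
  T0 -> a

Fill CYK table bottom-up:
  [0..0]={A,S,T0}  "a"  orig:{A,S}
  [1..1]={A,S,T0}  "a"  orig:{A,S}
  [2..2]={A,S,T0}  "a"  orig:{A,S}
  [3..3]={A,S,T0}  "a"  orig:{A,S}
  [0..1]={S}  "aa"
  [1..2]={S}  "aa"
  [2..3]={S}  "aa"
  [0..2]={S}  "aaa"
  [1..3]={S}  "aaa"
  [0..3]={S}  "aaaa"

S ∈ T[0,3] ⇒ YES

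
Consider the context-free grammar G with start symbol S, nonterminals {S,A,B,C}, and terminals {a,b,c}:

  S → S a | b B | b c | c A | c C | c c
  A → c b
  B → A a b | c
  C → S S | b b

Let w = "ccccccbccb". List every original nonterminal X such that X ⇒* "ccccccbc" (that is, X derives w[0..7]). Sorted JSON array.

CNF form of G:
  S -> S T2 | T0 A | T0 C | T0 T0 | T1 B | T1 T0
  A -> T0 T1
  B -> A X3 | c
  C -> S S | T1 T1
  T0 -> c
  T1 -> b
  T2 -> a
  X3 -> T2 T1

CYK table (by increasing span) (cells [i..j] with 0 ≤ i ≤ j ≤ 7 only):
  T[0,0] 'c' = {B,T0}  orig:{B}
  T[1,1] 'c' = {B,T0}  orig:{B}
  T[2,2] 'c' = {B,T0}  orig:{B}
  T[3,3] 'c' = {B,T0}  orig:{B}
  T[4,4] 'c' = {B,T0}  orig:{B}
  T[5,5] 'c' = {B,T0}  orig:{B}
  T[6,6] 'b' = {T1}  orig:{}
  T[7,7] 'c' = {B,T0}  orig:{B}
  T[0,1] 'cc' = {S}
  T[1,2] 'cc' = {S}
  T[2,3] 'cc' = {S}
  T[3,4] 'cc' = {S}
  T[4,5] 'cc' = {S}
  T[5,6] 'cb' = {A}
  T[6,7] 'bc' = {S}
  T[0,2] 'ccc' = ∅
  T[1,3] 'ccc' = ∅
  T[2,4] 'ccc' = ∅
  T[3,5] 'ccc' = ∅
  T[4,6] 'ccb' = {S}
  T[5,7] 'cbc' = ∅
  T[0,3] 'cccc' = {C}
  T[1,4] 'cccc' = {C}
  T[2,5] 'cccc' = {C}
  T[3,6] 'cccb' = ∅
  T[4,7] 'ccbc' = {C}
  T[0,4] 'ccccc' = {S}
  T[1,5] 'ccccc' = {S}
  T[2,6] 'ccccb' = {C}
  T[3,7] 'cccbc' = {S}
  T[0,5] 'cccccc' = ∅
  T[1,6] 'cccccb' = {S}
  T[2,7] 'ccccbc' = ∅
  T[0,6] 'ccccccb' = ∅
  T[1,7] 'cccccbc' = {C}
  T[0,7] 'ccccccbc' = {S}

Original NTs in T[0,7] deriving "ccccccbc": ["S"]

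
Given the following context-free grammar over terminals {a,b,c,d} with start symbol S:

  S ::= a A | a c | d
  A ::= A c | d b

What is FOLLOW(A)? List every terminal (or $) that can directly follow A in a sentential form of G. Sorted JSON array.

Compute FIRST by fixpoint:
round 1:
  A via A→d b: +{d}
  S via S→a A: +{a}
  S via S→d: +{d}
  FIRST[S]={a,d}  FIRST[A]={d}
round 2: done
  FIRST[S]={a,d}  FIRST[A]={d}

FOLLOW iteration:
initialize: $ ∈ FOLLOW(S)
[1]
  A→A c: FOLLOW(A) ⊇ FIRST(c) = {c}; new: +{c}
  S→a A: FOLLOW(A) ⊇ FOLLOW(S) ⊇ {$}; new: +{$}
  S: {$}  A: {$,c}
[2] (no change)
  S: {$}  A: {$,c}

FOLLOW(A) = ["$", "c"]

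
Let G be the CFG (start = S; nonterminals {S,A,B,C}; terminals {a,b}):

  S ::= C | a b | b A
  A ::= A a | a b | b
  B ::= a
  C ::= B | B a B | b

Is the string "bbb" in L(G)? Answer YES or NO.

CNF form of G:
  S -> B X3 | T0 T1 | T1 A | a | b
  A -> A T0 | T0 T1 | b
  B -> a
  C -> B X2 | a | b
  T0 -> a
  T1 -> b
  X2 -> T0 B
  X3 -> T0 B

CYK table (by increasing span):
  [0..0]={A,C,S,T1}  "b"  orig:{A,C,S}
  [1..1]={A,C,S,T1}  "b"  orig:{A,C,S}
  [2..2]={A,C,S,T1}  "b"  orig:{A,C,S}
  [0..1]={S}  "bb"
  [1..2]={S}  "bb"
  [0..2]=∅  "bbb"

S ∉ T[0,2] ⇒ NO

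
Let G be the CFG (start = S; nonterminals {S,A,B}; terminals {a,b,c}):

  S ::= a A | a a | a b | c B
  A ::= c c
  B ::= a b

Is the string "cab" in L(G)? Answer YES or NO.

Convert to CNF:
  S -> T0 B | T1 A | T1 T1 | T1 T2
  A -> T0 T0
  B -> T1 T2
  T0 -> c
  T1 -> a
  T2 -> b

CYK table (by increasing span):
  [0..0]={T0}  "c"  orig:{}
  [1..1]={T1}  "a"  orig:{}
  [2..2]={T2}  "b"  orig:{}
  [0..1]=∅  "ca"
  [1..2]={B,S}  "ab"
  [0..2]={S}  "cab"

S ∈ T[0,2] ⇒ YES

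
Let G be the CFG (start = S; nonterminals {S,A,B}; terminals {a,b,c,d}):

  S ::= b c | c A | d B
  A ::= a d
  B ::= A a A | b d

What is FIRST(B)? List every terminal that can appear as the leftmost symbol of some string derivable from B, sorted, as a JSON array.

FIRST sets, iterate to fixpoint:
[1]
  A via A→a d: +{a}
  B via B→A a A: +{a}
  B via B→b d: +{b}
  S via S→b c: +{b}
  S via S→c A: +{c}
  S via S→d B: +{d}
  FIRST(S)={b,c,d}  FIRST(A)={a}  FIRST(B)={a,b}
[2] — fixpoint
  FIRST(S)={b,c,d}  FIRST(A)={a}  FIRST(B)={a,b}

FIRST(B) = ["a", "b"]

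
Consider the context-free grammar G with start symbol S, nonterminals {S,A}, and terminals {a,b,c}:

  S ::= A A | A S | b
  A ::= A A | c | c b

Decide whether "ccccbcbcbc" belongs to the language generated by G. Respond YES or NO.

CNF form of G:
  S -> A A | A S | b
  A -> A A | T0 T1 | c
  T0 -> c
  T1 -> b

CYK table (by increasing span):
  cell(0,0) c: {A,T0}  orig:{A}
  cell(1,1) c: {A,T0}  orig:{A}
  cell(2,2) c: {A,T0}  orig:{A}
  cell(3,3) c: {A,T0}  orig:{A}
  cell(4,4) b: {S,T1}  orig:{S}
  cell(5,5) c: {A,T0}  orig:{A}
  cell(6,6) b: {S,T1}  orig:{S}
  cell(7,7) c: {A,T0}  orig:{A}
  cell(8,8) b: {S,T1}  orig:{S}
  cell(9,9) c: {A,T0}  orig:{A}
  cell(0,1) cc: {A,S}
  cell(1,2) cc: {A,S}
  cell(2,3) cc: {A,S}
  cell(3,4) cb: {A,S}
  cell(4,5) bc: ∅
  cell(5,6) cb: {A,S}
  cell(6,7) bc: ∅
  cell(7,8) cb: {A,S}
  cell(8,9) bc: ∅
  cell(0,2) ccc: {A,S}
  cell(1,3) ccc: {A,S}
  cell(2,4) ccb: {A,S}
  cell(3,5) cbc: {A,S}
  cell(4,6) bcb: ∅
  cell(5,7) cbc: {A,S}
  cell(6,8) bcb: ∅
  cell(7,9) cbc: {A,S}
  cell(0,3) cccc: {A,S}
  cell(1,4) cccb: {A,S}
  cell(2,5) ccbc: {A,S}
  cell(3,6) cbcb: {A,S}
  cell(4,7) bcbc: ∅
  cell(5,8) cbcb: {A,S}
  cell(6,9) bcbc: ∅
  cell(0,4) ccccb: {A,S}
  cell(1,5) cccbc: {A,S}
  cell(2,6) ccbcb: {A,S}
  cell(3,7) cbcbc: {A,S}
  cell(4,8) bcbcb: ∅
  cell(5,9) cbcbc: {A,S}
  cell(0,5) ccccbc: {A,S}
  cell(1,6) cccbcb: {A,S}
  cell(2,7) ccbcbc: {A,S}
  cell(3,8) cbcbcb: {A,S}
  cell(4,9) bcbcbc: ∅
  cell(0,6) ccccbcb: {A,S}
  cell(1,7) cccbcbc: {A,S}
  cell(2,8) ccbcbcb: {A,S}
  cell(3,9) cbcbcbc: {A,S}
  cell(0,7) ccccbcbc: {A,S}
  cell(1,8) cccbcbcb: {A,S}
  cell(2,9) ccbcbcbc: {A,S}
  cell(0,8) ccccbcbcb: {A,S}
  cell(1,9) cccbcbcbc: {A,S}
  cell(0,9) ccccbcbcbc: {A,S}

S ∈ T[0,9] ⇒ YES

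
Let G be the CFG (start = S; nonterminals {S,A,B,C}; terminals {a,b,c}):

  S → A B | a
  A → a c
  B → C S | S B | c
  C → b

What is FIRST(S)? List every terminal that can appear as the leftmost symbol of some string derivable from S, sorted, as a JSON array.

FIRST iteration:
[1]
  A via A→a c: +{a}
  B via B→c: +{c}
  C via C→b: +{b}
  S via S→A B: +{a}
  FIRST[S]={a}  FIRST[A]={a}  FIRST[B]={c}  FIRST[C]={b}
[2]
  B via B→C S: +{b}
  B via B→S B: +{a}
  FIRST[S]={a}  FIRST[A]={a}  FIRST[B]={a,b,c}  FIRST[C]={b}
[3] (no change)
  FIRST[S]={a}  FIRST[A]={a}  FIRST[B]={a,b,c}  FIRST[C]={b}

FIRST(S) = ["a"]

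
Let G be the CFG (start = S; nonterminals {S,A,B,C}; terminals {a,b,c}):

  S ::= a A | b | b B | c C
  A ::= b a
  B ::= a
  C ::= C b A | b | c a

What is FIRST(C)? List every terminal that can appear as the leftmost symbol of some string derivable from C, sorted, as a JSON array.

FIRST iteration:
round 1:
  A via A→b a: +{b}
  B via B→a: +{a}
  C via C→b: +{b}
  C via C→c a: +{c}
  S via S→a A: +{a}
  S via S→b: +{b}
  S via S→c C: +{c}
  FIRST(S)={a,b,c}  FIRST(A)={b}  FIRST(B)={a}  FIRST(C)={b,c}
round 2: done
  FIRST(S)={a,b,c}  FIRST(A)={b}  FIRST(B)={a}  FIRST(C)={b,c}

FIRST(C) = ["b", "c"]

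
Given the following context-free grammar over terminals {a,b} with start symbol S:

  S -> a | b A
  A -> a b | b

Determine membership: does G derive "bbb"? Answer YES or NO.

Convert to CNF:
  S -> T1 A | a
  A -> T0 T1 | b
  T0 -> a
  T1 -> b

CYK table (by increasing span):
  [0..0]={A,T1}  "b"  orig:{A}
  [1..1]={A,T1}  "b"  orig:{A}
  [2..2]={A,T1}  "b"  orig:{A}
  [0..1]={S}  "bb"
  [1..2]={S}  "bb"
  [0..2]=∅  "bbb"

S ∉ T[0,2] ⇒ NO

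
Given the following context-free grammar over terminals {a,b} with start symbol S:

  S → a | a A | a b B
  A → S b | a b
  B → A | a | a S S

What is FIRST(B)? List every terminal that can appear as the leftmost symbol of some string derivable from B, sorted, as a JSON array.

FIRST sets, iterate to fixpoint:
iter 1:
  A via A→a b: +{a}
  B via B→A: +{a}
  S via S→a: +{a}
  FIRST(S)={a}  FIRST(A)={a}  FIRST(B)={a}
iter 2: done
  FIRST(S)={a}  FIRST(A)={a}  FIRST(B)={a}

FIRST(B) = ["a"]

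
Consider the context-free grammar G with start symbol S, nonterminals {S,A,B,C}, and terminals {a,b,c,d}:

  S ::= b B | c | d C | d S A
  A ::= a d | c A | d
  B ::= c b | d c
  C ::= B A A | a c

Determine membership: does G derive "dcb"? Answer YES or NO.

Convert to CNF:
  S -> T1 C | T1 X5 | T3 B | c
  A -> T0 T1 | T2 A | d
  B -> T1 T2 | T2 T3
  C -> B X4 | T0 T2
  T0 -> a
  T1 -> d
  T2 -> c
  T3 -> b
  X4 -> A A
  X5 -> S A

Fill CYK table bottom-up:
  cell(0,0) d: {A,T1}  orig:{A}
  cell(1,1) c: {S,T2}  orig:{S}
  cell(2,2) b: {T3}  orig:{}
  cell(0,1) dc: {B}
  cell(1,2) cb: {B}
  cell(0,2) dcb: ∅

S ∉ T[0,2] ⇒ NO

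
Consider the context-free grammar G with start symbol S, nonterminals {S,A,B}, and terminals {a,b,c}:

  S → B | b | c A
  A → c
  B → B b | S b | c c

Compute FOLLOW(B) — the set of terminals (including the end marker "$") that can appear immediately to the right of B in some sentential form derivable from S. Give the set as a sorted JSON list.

FIRST sets, iterate to fixpoint:
iter 1:
  A via A→c: +{c}
  B via B→c c: +{c}
  S via S→B: +{c}
  S via S→b: +{b}
  S: {b,c}  A: {c}  B: {c}
iter 2:
  B via B→S b: +{b}
  S: {b,c}  A: {c}  B: {b,c}
iter 3: — fixpoint
  S: {b,c}  A: {c}  B: {b,c}

Compute FOLLOW by fixpoint:
FOLLOW(S) := {$}
pass 1:
  B→B b: FOLLOW(B) ⊇ FIRST(b) = {b}; new: +{b}
  B→S b: FOLLOW(S) ⊇ FIRST(b) = {b}; new: +{b}
  S→B: FOLLOW(B) ⊇ FOLLOW(S) ⊇ {$,b}; new: +{$}
  S→c A: FOLLOW(A) ⊇ FOLLOW(S) ⊇ {$,b}; new: +{$,b}
  FOLLOW[S]={$,b}  FOLLOW[A]={$,b}  FOLLOW[B]={$,b}
pass 2: done
  FOLLOW[S]={$,b}  FOLLOW[A]={$,b}  FOLLOW[B]={$,b}

FOLLOW(B) = ["$", "b"]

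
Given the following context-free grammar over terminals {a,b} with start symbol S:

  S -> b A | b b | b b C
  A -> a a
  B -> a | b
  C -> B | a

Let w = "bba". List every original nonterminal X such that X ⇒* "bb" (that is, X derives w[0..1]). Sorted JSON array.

Convert to CNF:
  S -> T1 A | T1 T1 | T1 X2
  A -> T0 T0
  B -> a | b
  C -> a | b
  T0 -> a
  T1 -> b
  X2 -> T1 C

Fill CYK table bottom-up, restricted to cells inside w[0..1]:
  [0..0]={B,C,T1}  "b"  orig:{B,C}
  [1..1]={B,C,T1}  "b"  orig:{B,C}
  [0..1]={S,X2}  "bb"  orig:{S}

Original NTs in T[0,1] deriving "bb": ["S"]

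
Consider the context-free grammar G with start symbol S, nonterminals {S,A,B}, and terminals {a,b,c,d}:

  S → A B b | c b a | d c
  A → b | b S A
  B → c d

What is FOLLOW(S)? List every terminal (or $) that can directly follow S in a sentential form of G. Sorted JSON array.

FIRST sets, iterate to fixpoint:
[1]
  A via A→b: +{b}
  B via B→c d: +{c}
  S via S→A B b: +{b}
  S via S→c b a: +{c}
  S via S→d c: +{d}
  FIRST(S)={b,c,d}  FIRST(A)={b}  FIRST(B)={c}
[2] done
  FIRST(S)={b,c,d}  FIRST(A)={b}  FIRST(B)={c}

FOLLOW sets:
seed FOLLOW(S) with $
iter 1:
  A→b S A: FOLLOW(S) ⊇ FIRST(A) = {b}; new: +{b}
  S→A B b: FOLLOW(A) ⊇ FIRST(B) = {c}; new: +{c}
  S→A B b: FOLLOW(B) ⊇ FIRST(b) = {b}; new: +{b}
  FOLLOW(S)={$,b}  FOLLOW(A)={c}  FOLLOW(B)={b}
iter 2: (no change)
  FOLLOW(S)={$,b}  FOLLOW(A)={c}  FOLLOW(B)={b}

FOLLOW(S) = ["$", "b"]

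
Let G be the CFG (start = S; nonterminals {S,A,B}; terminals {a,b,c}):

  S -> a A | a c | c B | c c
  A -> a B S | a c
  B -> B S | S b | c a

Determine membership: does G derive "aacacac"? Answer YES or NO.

Convert to CNF:
  S -> T0 A | T0 T1 | T1 B | T1 T1
  A -> T0 T1 | T0 X3
  B -> B S | S T2 | T1 T0
  T0 -> a
  T1 -> c
  T2 -> b
  X3 -> B S

CYK table (by increasing span):
  cell(0,0) a: {T0}  orig:{}
  cell(1,1) a: {T0}  orig:{}
  cell(2,2) c: {T1}  orig:{}
  cell(3,3) a: {T0}  orig:{}
  cell(4,4) c: {T1}  orig:{}
  cell(5,5) a: {T0}  orig:{}
  cell(6,6) c: {T1}  orig:{}
  cell(0,1) aa: ∅
  cell(1,2) ac: {A,S}
  cell(2,3) ca: {B}
  cell(3,4) ac: {A,S}
  cell(4,5) ca: {B}
  cell(5,6) ac: {A,S}
  cell(0,2) aac: {S}
  cell(1,3) aca: ∅
  cell(2,4) cac: ∅
  cell(3,5) aca: ∅
  cell(4,6) cac: ∅
  cell(0,3) aaca: ∅
  cell(1,4) acac: ∅
  cell(2,5) caca: ∅
  cell(3,6) acac: ∅
  cell(0,4) aacac: ∅
  cell(1,5) acaca: ∅
  cell(2,6) cacac: ∅
  cell(0,5) aacaca: ∅
  cell(1,6) acacac: ∅
  cell(0,6) aacacac: ∅

S ∉ T[0,6] ⇒ NO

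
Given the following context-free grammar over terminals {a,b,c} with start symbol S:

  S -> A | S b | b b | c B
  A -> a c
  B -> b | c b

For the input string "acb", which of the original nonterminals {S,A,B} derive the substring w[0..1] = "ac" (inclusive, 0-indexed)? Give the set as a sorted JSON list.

CNF form of G:
  S -> S T2 | T0 T1 | T1 B | T2 T2
  A -> T0 T1
  B -> T1 T2 | b
  T0 -> a
  T1 -> c
  T2 -> b

CYK table (by increasing span), restricted to cells inside w[0..1]:
  cell(0,0) a: {T0}  orig:{}
  cell(1,1) c: {T1}  orig:{}
  cell(0,1) ac: {A,S}

Original NTs in T[0,1] deriving "ac": ["A", "S"]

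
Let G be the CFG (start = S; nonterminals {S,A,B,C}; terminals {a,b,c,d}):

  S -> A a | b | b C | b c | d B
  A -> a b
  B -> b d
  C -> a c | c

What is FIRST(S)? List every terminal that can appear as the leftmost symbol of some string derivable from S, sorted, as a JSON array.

FIRST sets, iterate to fixpoint:
round 1:
  A via A→a b: +{a}
  B via B→b d: +{b}
  C via C→a c: +{a}
  C via C→c: +{c}
  S via S→A a: +{a}
  S via S→b: +{b}
  S via S→d B: +{d}
  FIRST[S]={a,b,d}  FIRST[A]={a}  FIRST[B]={b}  FIRST[C]={a,c}
round 2: (no change)
  FIRST[S]={a,b,d}  FIRST[A]={a}  FIRST[B]={b}  FIRST[C]={a,c}

FIRST(S) = ["a", "b", "d"]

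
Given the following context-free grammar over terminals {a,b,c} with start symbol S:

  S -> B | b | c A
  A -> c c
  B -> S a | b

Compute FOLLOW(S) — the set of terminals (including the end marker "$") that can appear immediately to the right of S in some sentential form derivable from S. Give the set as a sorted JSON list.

FIRST iteration:
iter 1:
  A via A→c c: +{c}
  B via B→b: +{b}
  S via S→B: +{b}
  S via S→c A: +{c}
  FIRST[S]={b,c}  FIRST[A]={c}  FIRST[B]={b}
iter 2:
  B via B→S a: +{c}
  FIRST[S]={b,c}  FIRST[A]={c}  FIRST[B]={b,c}
iter 3: (stable)
  FIRST[S]={b,c}  FIRST[A]={c}  FIRST[B]={b,c}

Compute FOLLOW by fixpoint:
initialize: $ ∈ FOLLOW(S)
[1]
  B→S a: FOLLOW(S) ⊇ FIRST(a) = {a}; new: +{a}
  S→B: FOLLOW(B) ⊇ FOLLOW(S) ⊇ {$,a}; new: +{$,a}
  S→c A: FOLLOW(A) ⊇ FOLLOW(S) ⊇ {$,a}; new: +{$,a}
  FOLLOW[S]={$,a}  FOLLOW[A]={$,a}  FOLLOW[B]={$,a}
[2] (no change)
  FOLLOW[S]={$,a}  FOLLOW[A]={$,a}  FOLLOW[B]={$,a}

FOLLOW(S) = ["$", "a"]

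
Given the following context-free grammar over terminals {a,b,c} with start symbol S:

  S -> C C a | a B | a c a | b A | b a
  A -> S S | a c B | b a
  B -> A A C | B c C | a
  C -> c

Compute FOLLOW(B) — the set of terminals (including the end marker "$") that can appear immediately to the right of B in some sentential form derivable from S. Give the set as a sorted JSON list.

Compute FIRST by fixpoint:
round 1:
  A via A→a c B: +{a}
  A via A→b a: +{b}
  B via B→A A C: +{a,b}
  C via C→c: +{c}
  S via S→C C a: +{c}
  S via S→a B: +{a}
  S via S→b A: +{b}
  S: {a,b,c}  A: {a,b}  B: {a,b}  C: {c}
round 2:
  A via A→S S: +{c}
  B via B→A A C: +{c}
  S: {a,b,c}  A: {a,b,c}  B: {a,b,c}  C: {c}
round 3: — fixpoint
  S: {a,b,c}  A: {a,b,c}  B: {a,b,c}  C: {c}

FOLLOW iteration:
FOLLOW(S) := {$}
pass 1:
  A→S S: FOLLOW(S) ⊇ FIRST(S) = {a,b,c}; new: +{a,b,c}
  B→A A C: FOLLOW(A) ⊇ FIRST(A) = {a,b,c}; new: +{a,b,c}
  B→B c C: FOLLOW(B) ⊇ FIRST(c) = {c}; new: +{c}
  B→B c C: FOLLOW(C) ⊇ FOLLOW(B) ⊇ {c}; new: +{c}
  S→C C a: FOLLOW(C) ⊇ FIRST(a) = {a}; new: +{a}
  S→a B: FOLLOW(B) ⊇ FOLLOW(S) ⊇ {$,a,b,c}; new: +{$,a,b}
  S→b A: FOLLOW(A) ⊇ FOLLOW(S) ⊇ {$,a,b,c}; new: +{$}
  S: {$,a,b,c}  A: {$,a,b,c}  B: {$,a,b,c}  C: {a,c}
pass 2:
  B→A A C: FOLLOW(C) ⊇ FOLLOW(B) ⊇ {$,a,b,c}; new: +{$,b}
  S: {$,a,b,c}  A: {$,a,b,c}  B: {$,a,b,c}  C: {$,a,b,c}
pass 3: (stable)
  S: {$,a,b,c}  A: {$,a,b,c}  B: {$,a,b,c}  C: {$,a,b,c}

FOLLOW(B) = ["$", "a", "b", "c"]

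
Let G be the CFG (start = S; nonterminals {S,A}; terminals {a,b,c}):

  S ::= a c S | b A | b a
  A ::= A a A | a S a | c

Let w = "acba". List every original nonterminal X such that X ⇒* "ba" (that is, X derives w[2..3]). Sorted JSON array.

Convert to CNF:
  S -> T0 X5 | T2 A | T2 T0
  A -> A X3 | T0 X4 | c
  T0 -> a
  T1 -> c
  T2 -> b
  X3 -> T0 A
  X4 -> S T0
  X5 -> T1 S

Fill CYK table bottom-up (cells [i..j] with 2 ≤ i ≤ j ≤ 3 only):
  cell(2,2) b: {T2}  orig:{}
  cell(3,3) a: {T0}  orig:{}
  cell(2,3) ba: {S}

Original NTs in T[2,3] deriving "ba": ["S"]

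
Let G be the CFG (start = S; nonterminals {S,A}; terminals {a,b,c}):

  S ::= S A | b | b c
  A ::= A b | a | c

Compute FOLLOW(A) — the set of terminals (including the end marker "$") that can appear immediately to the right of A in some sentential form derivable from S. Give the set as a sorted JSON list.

Compute FIRST by fixpoint:
pass 1:
  A via A→a: +{a}
  A via A→c: +{c}
  S via S→b: +{b}
  S: {b}  A: {a,c}
pass 2: (stable)
  S: {b}  A: {a,c}

FOLLOW iteration:
initialize: $ ∈ FOLLOW(S)
iter 1:
  A→A b: FOLLOW(A) ⊇ FIRST(b) = {b}; new: +{b}
  S→S A: FOLLOW(S) ⊇ FIRST(A) = {a,c}; new: +{a,c}
  S→S A: FOLLOW(A) ⊇ FOLLOW(S) ⊇ {$,a,c}; new: +{$,a,c}
  S: {$,a,c}  A: {$,a,b,c}
iter 2: (stable)
  S: {$,a,c}  A: {$,a,b,c}

FOLLOW(A) = ["$", "a", "b", "c"]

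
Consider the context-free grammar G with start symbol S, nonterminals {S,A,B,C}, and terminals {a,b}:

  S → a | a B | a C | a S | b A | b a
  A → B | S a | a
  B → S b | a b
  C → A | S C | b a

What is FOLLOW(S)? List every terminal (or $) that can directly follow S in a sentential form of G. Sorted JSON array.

FIRST sets, iterate to fixpoint:
pass 1:
  A via A→a: +{a}
  B via B→a b: +{a}
  C via C→A: +{a}
  C via C→b a: +{b}
  S via S→a: +{a}
  S via S→b A: +{b}
  FIRST(S)={a,b}  FIRST(A)={a}  FIRST(B)={a}  FIRST(C)={a,b}
pass 2:
  A via A→S a: +{b}
  B via B→S b: +{b}
  FIRST(S)={a,b}  FIRST(A)={a,b}  FIRST(B)={a,b}  FIRST(C)={a,b}
pass 3: done
  FIRST(S)={a,b}  FIRST(A)={a,b}  FIRST(B)={a,b}  FIRST(C)={a,b}

FOLLOW sets:
seed FOLLOW(S) with $
pass 1:
  A→S a: FOLLOW(S) ⊇ FIRST(a) = {a}; new: +{a}
  B→S b: FOLLOW(S) ⊇ FIRST(b) = {b}; new: +{b}
  S→a B: FOLLOW(B) ⊇ FOLLOW(S) ⊇ {$,a,b}; new: +{$,a,b}
  S→a C: FOLLOW(C) ⊇ FOLLOW(S) ⊇ {$,a,b}; new: +{$,a,b}
  S→b A: FOLLOW(A) ⊇ FOLLOW(S) ⊇ {$,a,b}; new: +{$,a,b}
  FOLLOW[S]={$,a,b}  FOLLOW[A]={$,a,b}  FOLLOW[B]={$,a,b}  FOLLOW[C]={$,a,b}
pass 2: (stable)
  FOLLOW[S]={$,a,b}  FOLLOW[A]={$,a,b}  FOLLOW[B]={$,a,b}  FOLLOW[C]={$,a,b}

FOLLOW(S) = ["$", "a", "b"]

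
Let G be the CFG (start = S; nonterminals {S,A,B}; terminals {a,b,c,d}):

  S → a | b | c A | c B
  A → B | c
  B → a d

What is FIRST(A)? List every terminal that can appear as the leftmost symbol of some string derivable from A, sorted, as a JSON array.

FIRST sets, iterate to fixpoint:
round 1:
  A via A→c: +{c}
  B via B→a d: +{a}
  S via S→a: +{a}
  S via S→b: +{b}
  S via S→c A: +{c}
  FIRST(S)={a,b,c}  FIRST(A)={c}  FIRST(B)={a}
round 2:
  A via A→B: +{a}
  FIRST(S)={a,b,c}  FIRST(A)={a,c}  FIRST(B)={a}
round 3: done
  FIRST(S)={a,b,c}  FIRST(A)={a,c}  FIRST(B)={a}

FIRST(A) = ["a", "c"]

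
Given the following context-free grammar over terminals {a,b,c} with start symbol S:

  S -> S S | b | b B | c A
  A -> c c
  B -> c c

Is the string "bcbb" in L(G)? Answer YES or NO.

Convert to CNF:
  S -> S S | T0 A | T1 B | b
  A -> T0 T0
  B -> T0 T0
  T0 -> c
  T1 -> b

CYK fill:
  [0..0]={S,T1}  "b"  orig:{S}
  [1..1]={T0}  "c"  orig:{}
  [2..2]={S,T1}  "b"  orig:{S}
  [3..3]={S,T1}  "b"  orig:{S}
  [0..1]=∅  "bc"
  [1..2]=∅  "cb"
  [2..3]={S}  "bb"
  [0..2]=∅  "bcb"
  [1..3]=∅  "cbb"
  [0..3]=∅  "bcbb"

S ∉ T[0,3] ⇒ NO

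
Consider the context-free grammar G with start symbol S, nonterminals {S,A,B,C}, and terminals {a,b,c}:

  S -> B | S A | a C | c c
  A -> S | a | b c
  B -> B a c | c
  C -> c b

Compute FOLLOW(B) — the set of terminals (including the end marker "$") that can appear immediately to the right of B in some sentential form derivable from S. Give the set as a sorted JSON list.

FIRST iteration:
iter 1:
  A via A→a: +{a}
  A via A→b c: +{b}
  B via B→c: +{c}
  C via C→c b: +{c}
  S via S→B: +{c}
  S via S→a C: +{a}
  FIRST[S]={a,c}  FIRST[A]={a,b}  FIRST[B]={c}  FIRST[C]={c}
iter 2:
  A via A→S: +{c}
  FIRST[S]={a,c}  FIRST[A]={a,b,c}  FIRST[B]={c}  FIRST[C]={c}
iter 3: — fixpoint
  FIRST[S]={a,c}  FIRST[A]={a,b,c}  FIRST[B]={c}  FIRST[C]={c}

Compute FOLLOW by fixpoint:
seed FOLLOW(S) with $
[1]
  B→B a c: FOLLOW(B) ⊇ FIRST(a) = {a}; new: +{a}
  S→B: FOLLOW(B) ⊇ FOLLOW(S) ⊇ {$}; new: +{$}
  S→S A: FOLLOW(S) ⊇ FIRST(A) = {a,b,c}; new: +{a,b,c}
  S→S A: FOLLOW(A) ⊇ FOLLOW(S) ⊇ {$,a,b,c}; new: +{$,a,b,c}
  S→a C: FOLLOW(C) ⊇ FOLLOW(S) ⊇ {$,a,b,c}; new: +{$,a,b,c}
  FOLLOW(S)={$,a,b,c}  FOLLOW(A)={$,a,b,c}  FOLLOW(B)={$,a}  FOLLOW(C)={$,a,b,c}
[2]
  S→B: FOLLOW(B) ⊇ FOLLOW(S) ⊇ {$,a,b,c}; new: +{b,c}
  FOLLOW(S)={$,a,b,c}  FOLLOW(A)={$,a,b,c}  FOLLOW(B)={$,a,b,c}  FOLLOW(C)={$,a,b,c}
[3] — fixpoint
  FOLLOW(S)={$,a,b,c}  FOLLOW(A)={$,a,b,c}  FOLLOW(B)={$,a,b,c}  FOLLOW(C)={$,a,b,c}

FOLLOW(B) = ["$", "a", "b", "c"]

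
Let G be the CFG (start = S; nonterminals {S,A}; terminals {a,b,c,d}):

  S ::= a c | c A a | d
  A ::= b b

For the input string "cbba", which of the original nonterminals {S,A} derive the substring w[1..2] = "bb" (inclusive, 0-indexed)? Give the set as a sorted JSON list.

CNF form of G:
  S -> T1 T2 | T2 X3 | d
  A -> T0 T0
  T0 -> b
  T1 -> a
  T2 -> c
  X3 -> A T1

Fill CYK table bottom-up, restricted to cells inside w[1..2]:
  [1..1]={T0}  "b"  orig:{}
  [2..2]={T0}  "b"  orig:{}
  [1..2]={A}  "bb"

Original NTs in T[1,2] deriving "bb": ["A"]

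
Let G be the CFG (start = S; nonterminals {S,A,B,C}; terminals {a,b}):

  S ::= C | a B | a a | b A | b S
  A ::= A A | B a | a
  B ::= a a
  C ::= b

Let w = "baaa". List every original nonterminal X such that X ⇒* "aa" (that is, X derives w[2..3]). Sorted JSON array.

CNF form of G:
  S -> T0 B | T0 T0 | T1 A | T1 S | b
  A -> A A | B T0 | a
  B -> T0 T0
  C -> b
  T0 -> a
  T1 -> b

CYK fill — only the sub-triangle for w[2..3]:
  T[2,2] 'a' = {A,T0}  orig:{A}
  T[3,3] 'a' = {A,T0}  orig:{A}
  T[2,3] 'aa' = {A,B,S}

Original NTs in T[2,3] deriving "aa": ["A", "B", "S"]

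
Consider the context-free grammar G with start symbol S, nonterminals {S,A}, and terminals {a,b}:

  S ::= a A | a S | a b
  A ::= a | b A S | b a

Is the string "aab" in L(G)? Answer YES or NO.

Convert to CNF:
  S -> T1 A | T1 S | T1 T0
  A -> T0 T1 | T0 X2 | a
  T0 -> b
  T1 -> a
  X2 -> A S

CYK fill:
  cell(0,0) a: {A,T1}  orig:{A}
  cell(1,1) a: {A,T1}  orig:{A}
  cell(2,2) b: {T0}  orig:{}
  cell(0,1) aa: {S}
  cell(1,2) ab: {S}
  cell(0,2) aab: {S,X2}  orig:{S}

S ∈ T[0,2] ⇒ YES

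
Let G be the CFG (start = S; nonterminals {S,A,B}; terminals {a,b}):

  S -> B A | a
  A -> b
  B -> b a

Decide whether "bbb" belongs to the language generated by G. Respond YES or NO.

Convert to CNF:
  S -> B A | a
  A -> b
  B -> T0 T1
  T0 -> b
  T1 -> a

CYK table (by increasing span):
  cell(0,0) b: {A,T0}  orig:{A}
  cell(1,1) b: {A,T0}  orig:{A}
  cell(2,2) b: {A,T0}  orig:{A}
  cell(0,1) bb: ∅
  cell(1,2) bb: ∅
  cell(0,2) bbb: ∅

S ∉ T[0,2] ⇒ NO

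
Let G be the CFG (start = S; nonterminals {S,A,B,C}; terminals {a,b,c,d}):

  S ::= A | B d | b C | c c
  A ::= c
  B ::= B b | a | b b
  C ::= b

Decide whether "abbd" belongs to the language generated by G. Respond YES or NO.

CNF form of G:
  S -> B T1 | T0 C | T2 T2 | c
  A -> c
  B -> B T0 | T0 T0 | a
  C -> b
  T0 -> b
  T1 -> d
  T2 -> c

CYK table (by increasing span):
  cell(0,0) a: {B}
  cell(1,1) b: {C,T0}  orig:{C}
  cell(2,2) b: {C,T0}  orig:{C}
  cell(3,3) d: {T1}  orig:{}
  cell(0,1) ab: {B}
  cell(1,2) bb: {B,S}
  cell(2,3) bd: ∅
  cell(0,2) abb: {B}
  cell(1,3) bbd: {S}
  cell(0,3) abbd: {S}

S ∈ T[0,3] ⇒ YES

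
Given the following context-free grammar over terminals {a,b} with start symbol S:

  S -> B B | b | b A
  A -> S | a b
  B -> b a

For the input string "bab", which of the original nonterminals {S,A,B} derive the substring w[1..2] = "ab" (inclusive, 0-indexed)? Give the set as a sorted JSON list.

Convert to CNF:
  S -> B B | T1 A | b
  A -> B B | T0 T1 | T1 A | b
  B -> T1 T0
  T0 -> a
  T1 -> b

CYK table (by increasing span) — only the sub-triangle for w[1..2]:
  T[1,1] 'a' = {T0}  orig:{}
  T[2,2] 'b' = {A,S,T1}  orig:{A,S}
  T[1,2] 'ab' = {A}

Original NTs in T[1,2] deriving "ab": ["A"]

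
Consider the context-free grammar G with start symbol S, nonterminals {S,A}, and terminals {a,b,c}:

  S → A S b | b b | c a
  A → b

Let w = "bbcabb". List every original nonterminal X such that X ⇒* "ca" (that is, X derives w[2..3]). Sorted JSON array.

CNF form of G:
  S -> A X3 | T0 T0 | T1 T2
  A -> b
  T0 -> b
  T1 -> c
  T2 -> a
  X3 -> S T0

CYK table (by increasing span) (cells [i..j] with 2 ≤ i ≤ j ≤ 3 only):
  T[2,2] 'c' = {T1}  orig:{}
  T[3,3] 'a' = {T2}  orig:{}
  T[2,3] 'ca' = {S}

Original NTs in T[2,3] deriving "ca": ["S"]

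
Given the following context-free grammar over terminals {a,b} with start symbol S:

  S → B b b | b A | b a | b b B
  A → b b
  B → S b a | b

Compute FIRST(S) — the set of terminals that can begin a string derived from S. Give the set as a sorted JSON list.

FIRST iteration:
iter 1:
  A via A→b b: +{b}
  B via B→b: +{b}
  S via S→B b b: +{b}
  FIRST(S)={b}  FIRST(A)={b}  FIRST(B)={b}
iter 2: (no change)
  FIRST(S)={b}  FIRST(A)={b}  FIRST(B)={b}

FIRST(S) = ["b"]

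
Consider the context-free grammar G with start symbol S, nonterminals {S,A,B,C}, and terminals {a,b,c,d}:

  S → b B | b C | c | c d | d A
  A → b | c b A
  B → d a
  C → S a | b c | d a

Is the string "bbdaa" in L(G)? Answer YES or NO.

CNF form of G:
  S -> T0 T2 | T1 B | T1 C | T2 A | c
  A -> T0 X4 | b
  B -> T2 T3
  C -> S T3 | T1 T0 | T2 T3
  T0 -> c
  T1 -> b
  T2 -> d
  T3 -> a
  X4 -> T1 A

CYK table (by increasing span):
  [0..0]={A,T1}  "b"  orig:{A}
  [1..1]={A,T1}  "b"  orig:{A}
  [2..2]={T2}  "d"  orig:{}
  [3..3]={T3}  "a"  orig:{}
  [4..4]={T3}  "a"  orig:{}
  [0..1]={X4}  "bb"  orig:{}
  [1..2]=∅  "bd"
  [2..3]={B,C}  "da"
  [3..4]=∅  "aa"
  [0..2]=∅  "bbd"
  [1..3]={S}  "bda"
  [2..4]=∅  "daa"
  [0..3]=∅  "bbda"
  [1..4]={C}  "bdaa"
  [0..4]={S}  "bbdaa"

S ∈ T[0,4] ⇒ YES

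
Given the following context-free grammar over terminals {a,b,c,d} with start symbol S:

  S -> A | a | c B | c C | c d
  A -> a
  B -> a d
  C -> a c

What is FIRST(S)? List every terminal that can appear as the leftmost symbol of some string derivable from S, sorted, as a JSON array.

FIRST iteration:
[1]
  A via A→a: +{a}
  B via B→a d: +{a}
  C via C→a c: +{a}
  S via S→A: +{a}
  S via S→c B: +{c}
  S: {a,c}  A: {a}  B: {a}  C: {a}
[2] (no change)
  S: {a,c}  A: {a}  B: {a}  C: {a}

FIRST(S) = ["a", "c"]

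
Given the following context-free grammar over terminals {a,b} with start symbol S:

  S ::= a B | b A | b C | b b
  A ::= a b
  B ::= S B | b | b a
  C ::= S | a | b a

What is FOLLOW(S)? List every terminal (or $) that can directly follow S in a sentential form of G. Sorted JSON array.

Compute FIRST by fixpoint:
[1]
  A via A→a b: +{a}
  B via B→b: +{b}
  C via C→a: +{a}
  C via C→b a: +{b}
  S via S→a B: +{a}
  S via S→b A: +{b}
  FIRST[S]={a,b}  FIRST[A]={a}  FIRST[B]={b}  FIRST[C]={a,b}
[2]
  B via B→S B: +{a}
  FIRST[S]={a,b}  FIRST[A]={a}  FIRST[B]={a,b}  FIRST[C]={a,b}
[3] done
  FIRST[S]={a,b}  FIRST[A]={a}  FIRST[B]={a,b}  FIRST[C]={a,b}

Compute FOLLOW by fixpoint:
initialize: $ ∈ FOLLOW(S)
round 1:
  B→S B: FOLLOW(S) ⊇ FIRST(B) = {a,b}; new: +{a,b}
  S→a B: FOLLOW(B) ⊇ FOLLOW(S) ⊇ {$,a,b}; new: +{$,a,b}
  S→b A: FOLLOW(A) ⊇ FOLLOW(S) ⊇ {$,a,b}; new: +{$,a,b}
  S→b C: FOLLOW(C) ⊇ FOLLOW(S) ⊇ {$,a,b}; new: +{$,a,b}
  S: {$,a,b}  A: {$,a,b}  B: {$,a,b}  C: {$,a,b}
round 2: — fixpoint
  S: {$,a,b}  A: {$,a,b}  B: {$,a,b}  C: {$,a,b}

FOLLOW(S) = ["$", "a", "b"]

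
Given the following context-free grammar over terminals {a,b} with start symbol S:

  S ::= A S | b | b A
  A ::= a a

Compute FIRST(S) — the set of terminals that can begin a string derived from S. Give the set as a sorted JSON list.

FIRST sets, iterate to fixpoint:
round 1:
  A via A→a a: +{a}
  S via S→A S: +{a}
  S via S→b: +{b}
  FIRST[S]={a,b}  FIRST[A]={a}
round 2: done
  FIRST[S]={a,b}  FIRST[A]={a}

FIRST(S) = ["a", "b"]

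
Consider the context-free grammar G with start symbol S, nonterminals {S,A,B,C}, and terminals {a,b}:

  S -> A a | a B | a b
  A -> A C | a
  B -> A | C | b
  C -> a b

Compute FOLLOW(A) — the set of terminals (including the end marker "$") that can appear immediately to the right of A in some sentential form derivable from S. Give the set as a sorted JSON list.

FIRST iteration:
pass 1:
  A via A→a: +{a}
  B via B→A: +{a}
  B via B→b: +{b}
  C via C→a b: +{a}
  S via S→A a: +{a}
  S: {a}  A: {a}  B: {a,b}  C: {a}
pass 2: (no change)
  S: {a}  A: {a}  B: {a,b}  C: {a}

Compute FOLLOW by fixpoint:
seed FOLLOW(S) with $
[1]
  A→A C: FOLLOW(A) ⊇ FIRST(C) = {a}; new: +{a}
  A→A C: FOLLOW(C) ⊇ FOLLOW(A) ⊇ {a}; new: +{a}
  S→a B: FOLLOW(B) ⊇ FOLLOW(S) ⊇ {$}; new: +{$}
  FOLLOW[S]={$}  FOLLOW[A]={a}  FOLLOW[B]={$}  FOLLOW[C]={a}
[2]
  B→A: FOLLOW(A) ⊇ FOLLOW(B) ⊇ {$}; new: +{$}
  B→C: FOLLOW(C) ⊇ FOLLOW(B) ⊇ {$}; new: +{$}
  FOLLOW[S]={$}  FOLLOW[A]={$,a}  FOLLOW[B]={$}  FOLLOW[C]={$,a}
[3] (stable)
  FOLLOW[S]={$}  FOLLOW[A]={$,a}  FOLLOW[B]={$}  FOLLOW[C]={$,a}

FOLLOW(A) = ["$", "a"]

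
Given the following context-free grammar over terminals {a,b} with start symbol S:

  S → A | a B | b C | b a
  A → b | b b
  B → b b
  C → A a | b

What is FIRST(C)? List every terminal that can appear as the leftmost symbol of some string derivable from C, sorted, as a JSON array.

FIRST iteration:
round 1:
  A via A→b: +{b}
  B via B→b b: +{b}
  C via C→A a: +{b}
  S via S→A: +{b}
  S via S→a B: +{a}
  FIRST(S)={a,b}  FIRST(A)={b}  FIRST(B)={b}  FIRST(C)={b}
round 2: done
  FIRST(S)={a,b}  FIRST(A)={b}  FIRST(B)={b}  FIRST(C)={b}

FIRST(C) = ["b"]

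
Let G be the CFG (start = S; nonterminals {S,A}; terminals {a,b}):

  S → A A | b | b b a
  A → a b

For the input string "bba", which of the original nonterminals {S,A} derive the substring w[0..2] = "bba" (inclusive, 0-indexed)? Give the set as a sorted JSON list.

Convert to CNF:
  S -> A A | T1 X2 | b
  A -> T0 T1
  T0 -> a
  T1 -> b
  X2 -> T1 T0

Fill CYK table bottom-up — only the sub-triangle for w[0..2]:
  [0..0]={S,T1}  "b"  orig:{S}
  [1..1]={S,T1}  "b"  orig:{S}
  [2..2]={T0}  "a"  orig:{}
  [0..1]=∅  "bb"
  [1..2]={X2}  "ba"  orig:{}
  [0..2]={S}  "bba"

Original NTs in T[0,2] deriving "bba": ["S"]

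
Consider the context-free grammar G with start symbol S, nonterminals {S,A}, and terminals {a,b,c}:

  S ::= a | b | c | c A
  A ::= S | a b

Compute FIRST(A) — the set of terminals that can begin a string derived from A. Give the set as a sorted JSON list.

FIRST iteration:
[1]
  A via A→a b: +{a}
  S via S→a: +{a}
  S via S→b: +{b}
  S via S→c: +{c}
  FIRST[S]={a,b,c}  FIRST[A]={a}
[2]
  A via A→S: +{b,c}
  FIRST[S]={a,b,c}  FIRST[A]={a,b,c}
[3] — fixpoint
  FIRST[S]={a,b,c}  FIRST[A]={a,b,c}

FIRST(A) = ["a", "b", "c"]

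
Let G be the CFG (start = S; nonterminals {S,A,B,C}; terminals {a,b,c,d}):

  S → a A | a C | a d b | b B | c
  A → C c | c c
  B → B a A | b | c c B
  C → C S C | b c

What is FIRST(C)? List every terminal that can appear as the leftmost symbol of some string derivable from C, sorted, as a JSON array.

Compute FIRST by fixpoint:
[1]
  A via A→c c: +{c}
  B via B→b: +{b}
  B via B→c c B: +{c}
  C via C→b c: +{b}
  S via S→a A: +{a}
  S via S→b B: +{b}
  S via S→c: +{c}
  FIRST(S)={a,b,c}  FIRST(A)={c}  FIRST(B)={b,c}  FIRST(C)={b}
[2]
  A via A→C c: +{b}
  FIRST(S)={a,b,c}  FIRST(A)={b,c}  FIRST(B)={b,c}  FIRST(C)={b}
[3] (stable)
  FIRST(S)={a,b,c}  FIRST(A)={b,c}  FIRST(B)={b,c}  FIRST(C)={b}

FIRST(C) = ["b"]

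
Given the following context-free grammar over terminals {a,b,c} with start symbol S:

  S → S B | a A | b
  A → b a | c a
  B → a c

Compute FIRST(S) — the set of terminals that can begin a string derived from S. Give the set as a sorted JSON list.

Compute FIRST by fixpoint:
round 1:
  A via A→b a: +{b}
  A via A→c a: +{c}
  B via B→a c: +{a}
  S via S→a A: +{a}
  S via S→b: +{b}
  FIRST[S]={a,b}  FIRST[A]={b,c}  FIRST[B]={a}
round 2: (stable)
  FIRST[S]={a,b}  FIRST[A]={b,c}  FIRST[B]={a}

FIRST(S) = ["a", "b"]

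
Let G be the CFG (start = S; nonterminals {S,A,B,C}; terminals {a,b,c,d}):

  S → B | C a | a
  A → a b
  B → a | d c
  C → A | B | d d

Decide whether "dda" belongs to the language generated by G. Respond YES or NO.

CNF form of G:
  S -> C T0 | T2 T3 | a
  A -> T0 T1
  B -> T2 T3 | a
  C -> T0 T1 | T2 T2 | T2 T3 | a
  T0 -> a
  T1 -> b
  T2 -> d
  T3 -> c

CYK fill:
  [0..0]={T2}  "d"  orig:{}
  [1..1]={T2}  "d"  orig:{}
  [2..2]={B,C,S,T0}  "a"  orig:{B,C,S}
  [0..1]={C}  "dd"
  [1..2]=∅  "da"
  [0..2]={S}  "dda"

S ∈ T[0,2] ⇒ YES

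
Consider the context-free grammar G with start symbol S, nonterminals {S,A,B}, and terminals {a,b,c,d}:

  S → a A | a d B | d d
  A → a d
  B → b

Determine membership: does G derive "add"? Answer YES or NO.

CNF form of G:
  S -> T0 A | T0 X2 | T1 T1
  A -> T0 T1
  B -> b
  T0 -> a
  T1 -> d
  X2 -> T1 B

CYK table (by increasing span):
  cell(0,0) a: {T0}  orig:{}
  cell(1,1) d: {T1}  orig:{}
  cell(2,2) d: {T1}  orig:{}
  cell(0,1) ad: {A}
  cell(1,2) dd: {S}
  cell(0,2) add: ∅

S ∉ T[0,2] ⇒ NO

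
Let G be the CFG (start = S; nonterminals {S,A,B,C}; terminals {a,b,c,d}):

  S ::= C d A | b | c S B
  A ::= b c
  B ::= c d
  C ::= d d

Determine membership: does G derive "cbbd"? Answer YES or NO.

CNF form of G:
  S -> C X3 | T1 X4 | b
  A -> T0 T1
  B -> T1 T2
  C -> T2 T2
  T0 -> b
  T1 -> c
  T2 -> d
  X3 -> T2 A
  X4 -> S B

Fill CYK table bottom-up:
  cell(0,0) c: {T1}  orig:{}
  cell(1,1) b: {S,T0}  orig:{S}
  cell(2,2) b: {S,T0}  orig:{S}
  cell(3,3) d: {T2}  orig:{}
  cell(0,1) cb: ∅
  cell(1,2) bb: ∅
  cell(2,3) bd: ∅
  cell(0,2) cbb: ∅
  cell(1,3) bbd: ∅
  cell(0,3) cbbd: ∅

S ∉ T[0,3] ⇒ NO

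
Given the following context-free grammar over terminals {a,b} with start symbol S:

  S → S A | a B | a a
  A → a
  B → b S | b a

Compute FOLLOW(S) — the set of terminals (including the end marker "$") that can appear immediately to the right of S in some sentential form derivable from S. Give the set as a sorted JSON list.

FIRST iteration:
[1]
  A via A→a: +{a}
  B via B→b S: +{b}
  S via S→a B: +{a}
  S: {a}  A: {a}  B: {b}
[2] (no change)
  S: {a}  A: {a}  B: {b}

FOLLOW sets:
initialize: $ ∈ FOLLOW(S)
pass 1:
  S→S A: FOLLOW(S) ⊇ FIRST(A) = {a}; new: +{a}
  S→S A: FOLLOW(A) ⊇ FOLLOW(S) ⊇ {$,a}; new: +{$,a}
  S→a B: FOLLOW(B) ⊇ FOLLOW(S) ⊇ {$,a}; new: +{$,a}
  FOLLOW[S]={$,a}  FOLLOW[A]={$,a}  FOLLOW[B]={$,a}
pass 2: (stable)
  FOLLOW[S]={$,a}  FOLLOW[A]={$,a}  FOLLOW[B]={$,a}

FOLLOW(S) = ["$", "a"]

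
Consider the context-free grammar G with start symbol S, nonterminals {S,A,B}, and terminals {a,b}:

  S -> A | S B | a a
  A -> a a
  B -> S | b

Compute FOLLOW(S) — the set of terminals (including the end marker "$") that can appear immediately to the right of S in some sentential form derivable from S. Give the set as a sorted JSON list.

FIRST sets, iterate to fixpoint:
[1]
  A via A→a a: +{a}
  B via B→b: +{b}
  S via S→A: +{a}
  FIRST(S)={a}  FIRST(A)={a}  FIRST(B)={b}
[2]
  B via B→S: +{a}
  FIRST(S)={a}  FIRST(A)={a}  FIRST(B)={a,b}
[3] — fixpoint
  FIRST(S)={a}  FIRST(A)={a}  FIRST(B)={a,b}

Compute FOLLOW by fixpoint:
seed FOLLOW(S) with $
iter 1:
  S→A: FOLLOW(A) ⊇ FOLLOW(S) ⊇ {$}; new: +{$}
  S→S B: FOLLOW(S) ⊇ FIRST(B) = {a,b}; new: +{a,b}
  S→S B: FOLLOW(B) ⊇ FOLLOW(S) ⊇ {$,a,b}; new: +{$,a,b}
  FOLLOW(S)={$,a,b}  FOLLOW(A)={$}  FOLLOW(B)={$,a,b}
iter 2:
  S→A: FOLLOW(A) ⊇ FOLLOW(S) ⊇ {$,a,b}; new: +{a,b}
  FOLLOW(S)={$,a,b}  FOLLOW(A)={$,a,b}  FOLLOW(B)={$,a,b}
iter 3: (stable)
  FOLLOW(S)={$,a,b}  FOLLOW(A)={$,a,b}  FOLLOW(B)={$,a,b}

FOLLOW(S) = ["$", "a", "b"]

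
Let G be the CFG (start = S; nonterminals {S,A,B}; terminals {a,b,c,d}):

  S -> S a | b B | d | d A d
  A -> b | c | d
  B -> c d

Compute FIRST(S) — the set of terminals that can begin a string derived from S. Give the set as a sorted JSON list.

FIRST sets, iterate to fixpoint:
iter 1:
  A via A→b: +{b}
  A via A→c: +{c}
  A via A→d: +{d}
  B via B→c d: +{c}
  S via S→b B: +{b}
  S via S→d: +{d}
  FIRST[S]={b,d}  FIRST[A]={b,c,d}  FIRST[B]={c}
iter 2: — fixpoint
  FIRST[S]={b,d}  FIRST[A]={b,c,d}  FIRST[B]={c}

FIRST(S) = ["b", "d"]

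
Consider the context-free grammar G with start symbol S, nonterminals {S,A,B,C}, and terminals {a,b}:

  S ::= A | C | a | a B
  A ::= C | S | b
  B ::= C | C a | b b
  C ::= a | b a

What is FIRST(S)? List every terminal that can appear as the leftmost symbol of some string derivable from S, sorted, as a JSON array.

FIRST sets, iterate to fixpoint:
round 1:
  A via A→b: +{b}
  B via B→b b: +{b}
  C via C→a: +{a}
  C via C→b a: +{b}
  S via S→A: +{b}
  S via S→C: +{a}
  S: {a,b}  A: {b}  B: {b}  C: {a,b}
round 2:
  A via A→C: +{a}
  B via B→C: +{a}
  S: {a,b}  A: {a,b}  B: {a,b}  C: {a,b}
round 3: — fixpoint
  S: {a,b}  A: {a,b}  B: {a,b}  C: {a,b}

FIRST(S) = ["a", "b"]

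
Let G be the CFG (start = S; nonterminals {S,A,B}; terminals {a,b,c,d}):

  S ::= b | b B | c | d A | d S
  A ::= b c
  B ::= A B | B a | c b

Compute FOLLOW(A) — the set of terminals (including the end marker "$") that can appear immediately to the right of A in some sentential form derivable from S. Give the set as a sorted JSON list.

FIRST iteration:
iter 1:
  A via A→b c: +{b}
  B via B→A B: +{b}
  B via B→c b: +{c}
  S via S→b: +{b}
  S via S→c: +{c}
  S via S→d A: +{d}
  S: {b,c,d}  A: {b}  B: {b,c}
iter 2: (stable)
  S: {b,c,d}  A: {b}  B: {b,c}

FOLLOW sets:
seed FOLLOW(S) with $
round 1:
  B→A B: FOLLOW(A) ⊇ FIRST(B) = {b,c}; new: +{b,c}
  B→B a: FOLLOW(B) ⊇ FIRST(a) = {a}; new: +{a}
  S→b B: FOLLOW(B) ⊇ FOLLOW(S) ⊇ {$}; new: +{$}
  S→d A: FOLLOW(A) ⊇ FOLLOW(S) ⊇ {$}; new: +{$}
  S: {$}  A: {$,b,c}  B: {$,a}
round 2: (no change)
  S: {$}  A: {$,b,c}  B: {$,a}

FOLLOW(A) = ["$", "b", "c"]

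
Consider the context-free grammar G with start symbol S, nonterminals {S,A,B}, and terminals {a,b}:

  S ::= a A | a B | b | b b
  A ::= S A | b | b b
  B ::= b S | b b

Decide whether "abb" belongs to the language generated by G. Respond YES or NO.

Convert to CNF:
  S -> T0 T0 | T1 A | T1 B | b
  A -> S A | T0 T0 | b
  B -> T0 S | T0 T0
  T0 -> b
  T1 -> a

Fill CYK table bottom-up:
  T[0,0] 'a' = {T1}  orig:{}
  T[1,1] 'b' = {A,S,T0}  orig:{A,S}
  T[2,2] 'b' = {A,S,T0}  orig:{A,S}
  T[0,1] 'ab' = {S}
  T[1,2] 'bb' = {A,B,S}
  T[0,2] 'abb' = {A,S}

S ∈ T[0,2] ⇒ YES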